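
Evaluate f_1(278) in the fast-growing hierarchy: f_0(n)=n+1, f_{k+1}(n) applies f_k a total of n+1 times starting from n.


f_1(278) = f_0^279(278)
f_0 adds 1 each time, applied 279 times.
f_1(278) = 278 + 279 = 557

557


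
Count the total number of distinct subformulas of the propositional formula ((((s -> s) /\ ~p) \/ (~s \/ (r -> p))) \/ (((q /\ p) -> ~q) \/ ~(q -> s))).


Formula: ((((s -> s) /\ ~p) \/ (~s \/ (r -> p))) \/ (((q /\ p) -> ~q) \/ ~(q -> s)))
Subformulas found:
  1. r
  2. q
  3. s
  4. p
  5. ~p
  6. ~s
  7. ~q
  8. (q /\ p)
  9. (r -> p)
  10. (q -> s)
  11. (s -> s)
  12. ~(q -> s)
  13. ((s -> s) /\ ~p)
  14. (~s \/ (r -> p))
  15. ((q /\ p) -> ~q)
  16. (((q /\ p) -> ~q) \/ ~(q -> s))
  17. (((s -> s) /\ ~p) \/ (~s \/ (r -> p)))
  18. ((((s -> s) /\ ~p) \/ (~s \/ (r -> p))) \/ (((q /\ p) -> ~q) \/ ~(q -> s)))
Total distinct subformulas = 18

18


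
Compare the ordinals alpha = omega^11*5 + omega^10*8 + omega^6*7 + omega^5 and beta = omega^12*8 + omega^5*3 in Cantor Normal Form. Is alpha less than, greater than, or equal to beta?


Compare term by term from highest exponent:
alpha = omega^11*5 + omega^10*8 + omega^6*7 + omega^5
beta = omega^12*8 + omega^5*3
Term 1: alpha has omega^11*5, beta has omega^12*8
Term 2: alpha has omega^10*8, beta has omega^5*3
Term 3: alpha has omega^6*7, beta has omega^0*0
Term 4: alpha has omega^5*1, beta has omega^0*0
Result: alpha < beta

alpha < beta


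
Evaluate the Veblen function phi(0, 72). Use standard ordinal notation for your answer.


phi(0, 72):
phi(0, beta) = omega^beta by definition.
phi(0, 72) = omega^72

omega^72


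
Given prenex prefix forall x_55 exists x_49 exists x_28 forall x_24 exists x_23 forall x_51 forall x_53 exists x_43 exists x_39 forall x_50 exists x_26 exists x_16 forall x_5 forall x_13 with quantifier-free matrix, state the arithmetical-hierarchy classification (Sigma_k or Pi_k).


Leading quantifier is forall, so the class is Pi.
Number of quantifier blocks = alternations + 1 = 8 + 1 = 9.
Classification: Pi_9

Pi_9


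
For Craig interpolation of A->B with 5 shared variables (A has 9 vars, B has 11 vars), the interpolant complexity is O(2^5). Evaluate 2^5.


Shared atoms = 5
Craig interpolant size bound = 2^5
= 32

32


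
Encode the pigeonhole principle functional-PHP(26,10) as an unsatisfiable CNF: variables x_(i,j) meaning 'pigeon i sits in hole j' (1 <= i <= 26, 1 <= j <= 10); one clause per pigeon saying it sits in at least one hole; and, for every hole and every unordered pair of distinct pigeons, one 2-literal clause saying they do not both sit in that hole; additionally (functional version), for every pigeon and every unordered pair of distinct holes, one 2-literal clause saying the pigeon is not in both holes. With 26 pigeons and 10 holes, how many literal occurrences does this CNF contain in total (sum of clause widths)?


functional-PHP(26,10): 26 pigeons, 10 holes, 26*10 = 260 variables.
- pigeon clauses: one per pigeon -> 26 clauses of width 10 -> 260 literals
- hole clauses: 10 holes * C(26,2) = 10 * 325 -> 3250 clauses of width 2 -> 6500 literals
- functional clauses: 26 pigeons * C(10,2) = 26 * 45 -> 1170 clauses of width 2 -> 2340 literals
Total literal occurrences = 260 + 6500 + 2340 = 9100

9100


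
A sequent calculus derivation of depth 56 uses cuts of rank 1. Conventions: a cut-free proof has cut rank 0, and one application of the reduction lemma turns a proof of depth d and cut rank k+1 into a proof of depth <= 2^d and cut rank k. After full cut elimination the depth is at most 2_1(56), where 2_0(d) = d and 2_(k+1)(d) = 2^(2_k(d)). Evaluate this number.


Each rank reduction sends depth d to at most 2^d; cut rank r needs r reductions.
2_0(56) = 56
2_1(56) = 2^56 = 72057594037927936
Cut-free depth bound = 72057594037927936

72057594037927936


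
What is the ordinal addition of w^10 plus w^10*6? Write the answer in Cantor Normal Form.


Ordinal addition w^10 + w^10*6:
Both terms have the same exponent 10.
w^e*c + w^e*d = w^e*(c+d).
Result = w^10*(1+6) = w^10*7

w^10*7


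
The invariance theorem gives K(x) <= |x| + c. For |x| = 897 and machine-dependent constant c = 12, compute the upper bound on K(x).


K(x) <= |x| + c = 897 + 12 = 909

909


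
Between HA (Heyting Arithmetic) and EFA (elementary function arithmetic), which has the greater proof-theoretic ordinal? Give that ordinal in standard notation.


Proof-theoretic ordinal of HA (Heyting Arithmetic): epsilon_0
Proof-theoretic ordinal of EFA (elementary function arithmetic): omega^3
Comparing: omega^3 < epsilon_0.
The larger ordinal is epsilon_0 (from HA (Heyting Arithmetic)).

epsilon_0


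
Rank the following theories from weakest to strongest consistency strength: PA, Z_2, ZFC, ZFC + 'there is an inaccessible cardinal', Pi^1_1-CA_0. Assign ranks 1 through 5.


Ordering by consistency strength:
1. PA
2. Pi^1_1-CA_0
3. Z_2
4. ZFC
5. ZFC + 'there is an inaccessible cardinal'


PA=1, Z_2=3, ZFC=4, ZFC + 'there is an inaccessible cardinal'=5, Pi^1_1-CA_0=2


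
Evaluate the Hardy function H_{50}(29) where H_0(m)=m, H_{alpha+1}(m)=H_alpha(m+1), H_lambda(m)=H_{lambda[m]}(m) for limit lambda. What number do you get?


H_50(29):
For finite ordinals k, H_k(n) = n + k (each successor step adds 1).
H_50(29) = 29 + 50 = 79

79


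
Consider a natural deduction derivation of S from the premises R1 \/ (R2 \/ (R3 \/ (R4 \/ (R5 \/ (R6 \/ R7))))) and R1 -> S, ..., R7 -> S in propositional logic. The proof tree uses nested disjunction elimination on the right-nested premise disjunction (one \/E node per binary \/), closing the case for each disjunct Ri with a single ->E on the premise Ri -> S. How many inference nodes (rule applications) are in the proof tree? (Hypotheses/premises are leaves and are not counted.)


The premise R1 \/ (R2 \/ (R3 \/ (R4 \/ (R5 \/ (R6 \/ R7))))) contains 7 disjuncts, hence 6 binary \/ connectives.
- Each binary \/ is eliminated once: 6 \/E nodes.
- Each of the 7 cases Ri derives S by one ->E with Ri -> S: 7 ->E nodes.
Total = 6 + 7 = 13

13


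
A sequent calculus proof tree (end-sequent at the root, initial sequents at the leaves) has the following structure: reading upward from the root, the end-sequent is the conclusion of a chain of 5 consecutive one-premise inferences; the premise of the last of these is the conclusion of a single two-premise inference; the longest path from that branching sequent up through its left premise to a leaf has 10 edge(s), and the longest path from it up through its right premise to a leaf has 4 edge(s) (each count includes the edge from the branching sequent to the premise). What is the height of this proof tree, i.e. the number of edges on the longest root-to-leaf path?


Longest path through the left premise: 10 edges (measured from the branching sequent)
Longest path through the right premise: 4 edges
Height of the subtree rooted at the branching sequent: max(10, 4) = 10
The branching sequent sits 5 edges above the root (the chain of one-premise inferences), so height = 10 + 5 = 15

15


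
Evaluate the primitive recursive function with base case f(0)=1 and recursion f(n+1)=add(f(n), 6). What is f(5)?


f(0) = 1
f(1) = add(f(0), 6) = add(1, 6) = 7
f(2) = add(f(1), 6) = add(7, 6) = 13
f(3) = add(f(2), 6) = add(13, 6) = 19
f(4) = add(f(3), 6) = add(19, 6) = 25
f(5) = add(f(4), 6) = add(25, 6) = 31


31


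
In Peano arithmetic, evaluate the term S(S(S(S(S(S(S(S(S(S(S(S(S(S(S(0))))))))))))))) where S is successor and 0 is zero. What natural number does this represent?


Counting successors applied to 0:
15 applications of S to 0 = 15

15


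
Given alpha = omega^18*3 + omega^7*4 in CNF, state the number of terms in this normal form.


CNF: omega^18*3 + omega^7*4
Count the summands separated by '+':
  term 1: omega^18*3
  term 2: omega^7*4
Total terms = 2

2


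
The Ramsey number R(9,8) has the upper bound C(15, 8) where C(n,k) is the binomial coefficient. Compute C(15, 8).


R(9,8) <= C(9+8-2, 9-1) = C(15, 8)
C(15, 8) = 15! / (8! * 7!)
= 6435

6435


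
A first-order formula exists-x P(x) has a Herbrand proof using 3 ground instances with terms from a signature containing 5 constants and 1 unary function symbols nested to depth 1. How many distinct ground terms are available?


Herbrand terms by depth:
Depth 0: 5 constants
Depth 1: 5 new terms (running total: 10)
Total distinct ground terms = 10

10


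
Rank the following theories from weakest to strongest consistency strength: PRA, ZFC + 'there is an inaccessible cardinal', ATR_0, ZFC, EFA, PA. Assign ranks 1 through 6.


Ordering by consistency strength:
1. EFA
2. PRA
3. PA
4. ATR_0
5. ZFC
6. ZFC + 'there is an inaccessible cardinal'


PRA=2, ZFC + 'there is an inaccessible cardinal'=6, ATR_0=4, ZFC=5, EFA=1, PA=3


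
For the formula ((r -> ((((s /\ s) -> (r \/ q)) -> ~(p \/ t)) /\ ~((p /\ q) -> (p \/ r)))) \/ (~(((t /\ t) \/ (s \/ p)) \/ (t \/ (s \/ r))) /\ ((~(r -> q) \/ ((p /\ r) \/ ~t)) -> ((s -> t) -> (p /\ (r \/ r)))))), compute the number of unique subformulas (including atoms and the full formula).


Formula: ((r -> ((((s /\ s) -> (r \/ q)) -> ~(p \/ t)) /\ ~((p /\ q) -> (p \/ r)))) \/ (~(((t /\ t) \/ (s \/ p)) \/ (t \/ (s \/ r))) /\ ((~(r -> q) \/ ((p /\ r) \/ ~t)) -> ((s -> t) -> (p /\ (r \/ r))))))
Subformulas found:
  1. r
  2. p
  3. q
  4. s
  5. t
  6. ~t
  7. (r -> q)
  8. (s /\ s)
  9. (p /\ q)
  10. (p /\ r)
  11. (p \/ r)
  12. (r \/ r)
  13. (s \/ r)
  14. (t /\ t)
  15. (s \/ p)
  16. (s -> t)
  17. (p \/ t)
  18. (r \/ q)
  19. ~(r -> q)
  20. ~(p \/ t)
  21. (t \/ (s \/ r))
  22. (p /\ (r \/ r))
  23. ((p /\ r) \/ ~t)
  24. ((p /\ q) -> (p \/ r))
  25. ((t /\ t) \/ (s \/ p))
  26. ((s /\ s) -> (r \/ q))
  27. ~((p /\ q) -> (p \/ r))
  28. ((s -> t) -> (p /\ (r \/ r)))
  29. (~(r -> q) \/ ((p /\ r) \/ ~t))
  30. (((s /\ s) -> (r \/ q)) -> ~(p \/ t))
  31. (((t /\ t) \/ (s \/ p)) \/ (t \/ (s \/ r)))
  32. ~(((t /\ t) \/ (s \/ p)) \/ (t \/ (s \/ r)))
  33. ((((s /\ s) -> (r \/ q)) -> ~(p \/ t)) /\ ~((p /\ q) -> (p \/ r)))
  34. ((~(r -> q) \/ ((p /\ r) \/ ~t)) -> ((s -> t) -> (p /\ (r \/ r))))
  35. (r -> ((((s /\ s) -> (r \/ q)) -> ~(p \/ t)) /\ ~((p /\ q) -> (p \/ r))))
  36. (~(((t /\ t) \/ (s \/ p)) \/ (t \/ (s \/ r))) /\ ((~(r -> q) \/ ((p /\ r) \/ ~t)) -> ((s -> t) -> (p /\ (r \/ r)))))
  37. ((r -> ((((s /\ s) -> (r \/ q)) -> ~(p \/ t)) /\ ~((p /\ q) -> (p \/ r)))) \/ (~(((t /\ t) \/ (s \/ p)) \/ (t \/ (s \/ r))) /\ ((~(r -> q) \/ ((p /\ r) \/ ~t)) -> ((s -> t) -> (p /\ (r \/ r))))))
Total distinct subformulas = 37

37


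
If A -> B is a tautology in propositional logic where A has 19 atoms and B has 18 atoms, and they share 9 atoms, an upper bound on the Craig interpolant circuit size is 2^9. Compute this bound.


Shared atoms = 9
Craig interpolant size bound = 2^9
= 512

512


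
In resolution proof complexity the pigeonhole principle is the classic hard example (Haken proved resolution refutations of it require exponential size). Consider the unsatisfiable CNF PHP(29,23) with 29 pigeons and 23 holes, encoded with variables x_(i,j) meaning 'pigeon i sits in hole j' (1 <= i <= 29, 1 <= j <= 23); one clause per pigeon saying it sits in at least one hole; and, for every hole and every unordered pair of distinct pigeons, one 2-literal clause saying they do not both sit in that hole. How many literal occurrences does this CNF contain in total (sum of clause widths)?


PHP(29,23): 29 pigeons, 23 holes, 29*23 = 667 variables.
- pigeon clauses: one per pigeon -> 29 clauses of width 23 -> 667 literals
- hole clauses: 23 holes * C(29,2) = 23 * 406 -> 9338 clauses of width 2 -> 18676 literals
Total literal occurrences = 667 + 18676 = 19343

19343


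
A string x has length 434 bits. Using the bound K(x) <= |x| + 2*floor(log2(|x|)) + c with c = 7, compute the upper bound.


floor(log2(434)) = 8
2 * 8 = 16
K(x) <= 434 + 16 + 7 = 457

457


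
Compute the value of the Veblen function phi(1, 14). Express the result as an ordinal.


phi(1, 14):
phi(1, beta) = epsilon_beta (the beta-th epsilon number).
phi(1, 14) = epsilon_14

epsilon_14


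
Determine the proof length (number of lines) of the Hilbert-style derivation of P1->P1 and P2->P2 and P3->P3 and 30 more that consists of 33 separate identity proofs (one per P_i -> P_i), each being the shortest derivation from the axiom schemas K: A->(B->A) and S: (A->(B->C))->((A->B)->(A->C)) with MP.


The shortest proof of A->A from K and S in the Hilbert calculus has exactly 5 lines:
(1) K instance A->((A->A)->A), (2) S instance, (3) MP on 1,2, (4) K instance A->(A->A), (5) MP on 3,4.
For 33 independent identities: 33 * 5 = 165 lines total.

165


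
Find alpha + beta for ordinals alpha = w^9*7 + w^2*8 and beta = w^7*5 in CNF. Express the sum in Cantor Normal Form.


Ordinal addition (w^9*7 + w^2*8) + w^7*5:
alpha's leading term has exponent 9 > beta's exponent 7, so it survives.
alpha's tail term has exponent 2 < beta's exponent 7, so it is absorbed by beta.
In ordinal addition, any term followed by a strictly larger-exponent term is absorbed.
Result = w^9*7 + w^7*5

w^9*7 + w^7*5


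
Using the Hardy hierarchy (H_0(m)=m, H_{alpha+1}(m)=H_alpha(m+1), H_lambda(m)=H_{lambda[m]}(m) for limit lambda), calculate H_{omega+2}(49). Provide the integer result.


H_{omega+2}(49):
Unwind the 2 successor steps: H_{omega+2}(49) = H_omega(49+2) = H_omega(51).
H_omega(m) = H_m(m) = m + m = 2m.
Result = 2 * 51 = 102

102


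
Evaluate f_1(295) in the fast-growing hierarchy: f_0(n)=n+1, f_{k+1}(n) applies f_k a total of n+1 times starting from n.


f_1(295) = f_0^296(295)
f_0 adds 1 each time, applied 296 times.
f_1(295) = 295 + 296 = 591

591


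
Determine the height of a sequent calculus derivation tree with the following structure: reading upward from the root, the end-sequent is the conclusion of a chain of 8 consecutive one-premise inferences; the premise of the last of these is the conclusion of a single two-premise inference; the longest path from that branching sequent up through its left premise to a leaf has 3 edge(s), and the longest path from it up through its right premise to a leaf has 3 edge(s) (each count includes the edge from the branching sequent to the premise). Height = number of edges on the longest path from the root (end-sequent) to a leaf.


Longest path through the left premise: 3 edges (measured from the branching sequent)
Longest path through the right premise: 3 edges
Height of the subtree rooted at the branching sequent: max(3, 3) = 3
The branching sequent sits 8 edges above the root (the chain of one-premise inferences), so height = 3 + 8 = 11

11


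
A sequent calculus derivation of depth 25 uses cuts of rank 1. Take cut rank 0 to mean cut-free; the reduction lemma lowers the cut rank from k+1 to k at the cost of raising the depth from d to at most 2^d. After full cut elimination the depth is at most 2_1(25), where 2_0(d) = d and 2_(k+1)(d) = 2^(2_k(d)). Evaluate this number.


Each rank reduction sends depth d to at most 2^d; cut rank r needs r reductions.
2_0(25) = 25
2_1(25) = 2^25 = 33554432
Cut-free depth bound = 33554432

33554432


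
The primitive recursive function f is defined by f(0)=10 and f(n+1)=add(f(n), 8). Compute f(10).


f(0) = 10
f(1) = add(f(0), 8) = add(10, 8) = 18
f(2) = add(f(1), 8) = add(18, 8) = 26
f(3) = add(f(2), 8) = add(26, 8) = 34
f(4) = add(f(3), 8) = add(34, 8) = 42
f(5) = add(f(4), 8) = add(42, 8) = 50
f(6) = add(f(5), 8) = add(50, 8) = 58
f(7) = add(f(6), 8) = add(58, 8) = 66
f(8) = add(f(7), 8) = add(66, 8) = 74
f(9) = add(f(8), 8) = add(74, 8) = 82
f(10) = add(f(9), 8) = add(82, 8) = 90


90


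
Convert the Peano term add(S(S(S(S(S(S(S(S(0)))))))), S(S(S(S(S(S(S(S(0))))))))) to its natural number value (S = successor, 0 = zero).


add(S^8(0), S^8(0)):
S^8(0) = 8
S^8(0) = 8
8 + 8 = 16

16


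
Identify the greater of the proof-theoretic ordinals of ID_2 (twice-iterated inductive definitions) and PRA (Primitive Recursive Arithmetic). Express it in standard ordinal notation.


Proof-theoretic ordinal of ID_2 (twice-iterated inductive definitions): psi_0(epsilon_{Omega_2+1})
Proof-theoretic ordinal of PRA (Primitive Recursive Arithmetic): omega^omega
Comparing: omega^omega < psi_0(epsilon_{Omega_2+1}).
The larger ordinal is psi_0(epsilon_{Omega_2+1}) (from ID_2 (twice-iterated inductive definitions)).

psi_0(epsilon_{Omega_2+1})


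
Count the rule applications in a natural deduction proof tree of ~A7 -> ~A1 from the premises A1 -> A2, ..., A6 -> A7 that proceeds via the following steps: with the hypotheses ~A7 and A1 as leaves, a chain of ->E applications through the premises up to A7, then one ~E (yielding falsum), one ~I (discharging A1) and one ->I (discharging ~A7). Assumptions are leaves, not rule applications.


From hypothesis A1, 6 ->E steps along the 6 premises yield A7.
~E with hypothesis ~A7 gives falsum (1 node); ~I discharging A1 gives ~A1 (1 node); ->I discharging ~A7 gives the goal (1 node).
Total = 6 + 3 = 9 inference nodes.

9


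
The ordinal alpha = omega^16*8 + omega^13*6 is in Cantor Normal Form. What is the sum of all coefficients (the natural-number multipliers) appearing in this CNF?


CNF: omega^16*8 + omega^13*6
Coefficients: 8 + 6 = 14

14


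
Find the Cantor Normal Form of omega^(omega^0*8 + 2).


omega^(omega^0*8 + 2):
omega^0 = 1, so the exponent is 8 + 2 = 10 (finite ordinal addition).
Result = omega^10, already a single CNF term.

omega^10


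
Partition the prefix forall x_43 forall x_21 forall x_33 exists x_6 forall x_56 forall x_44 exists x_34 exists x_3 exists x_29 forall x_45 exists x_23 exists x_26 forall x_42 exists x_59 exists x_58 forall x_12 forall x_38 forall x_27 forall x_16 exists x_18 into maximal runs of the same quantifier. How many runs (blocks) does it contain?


Alternations = 9.
Blocks = alternations + 1 = 10

10


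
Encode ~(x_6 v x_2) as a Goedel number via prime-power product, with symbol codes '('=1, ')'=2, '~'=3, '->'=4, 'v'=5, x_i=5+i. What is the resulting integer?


Formula: ~(x_6 v x_2)
Symbol codes: [3, 1, 11, 5, 7, 2]
Primes: [2, 3, 5, 7, 11, 13]
p_1^3 = 2^3 = 8
p_2^1 = 3^1 = 3
p_3^11 = 5^11 = 48828125
p_4^5 = 7^5 = 16807
p_5^7 = 11^7 = 19487171
p_6^2 = 13^2 = 169
Product = 64864487374796484375000

64864487374796484375000


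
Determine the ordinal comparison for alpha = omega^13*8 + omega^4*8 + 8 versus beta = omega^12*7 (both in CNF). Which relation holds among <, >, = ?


Compare term by term from highest exponent:
alpha = omega^13*8 + omega^4*8 + 8
beta = omega^12*7
Term 1: alpha has omega^13*8, beta has omega^12*7
Term 2: alpha has omega^4*8, beta has omega^0*0
Term 3: alpha has omega^0*8, beta has omega^0*0
Result: alpha > beta

alpha > beta


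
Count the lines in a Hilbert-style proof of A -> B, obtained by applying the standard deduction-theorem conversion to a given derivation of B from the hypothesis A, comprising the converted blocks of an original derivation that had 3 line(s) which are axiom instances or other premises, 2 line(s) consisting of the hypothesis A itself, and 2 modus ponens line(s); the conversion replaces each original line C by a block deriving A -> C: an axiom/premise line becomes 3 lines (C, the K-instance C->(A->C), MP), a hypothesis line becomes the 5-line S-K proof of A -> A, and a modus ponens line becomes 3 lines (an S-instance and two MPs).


Deduction-theorem conversion, block by block:
- 3 axiom/premise lines -> 3 lines each = 9
- 2 hypothesis lines -> 5 lines each (identity proof A->A) = 10
- 2 MP lines -> 3 lines each (S-instance, MP, MP) = 6
Total = 9 + 10 + 6 = 25 lines.

25


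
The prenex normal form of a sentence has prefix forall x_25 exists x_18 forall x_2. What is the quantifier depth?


Quantifier prefix has 3 quantifier symbols.
Quantifier depth = 3

3


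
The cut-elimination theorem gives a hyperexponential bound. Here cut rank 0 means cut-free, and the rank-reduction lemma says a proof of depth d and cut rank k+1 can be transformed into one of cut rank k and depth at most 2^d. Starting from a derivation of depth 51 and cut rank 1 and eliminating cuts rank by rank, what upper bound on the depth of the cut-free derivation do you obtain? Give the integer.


Each rank reduction sends depth d to at most 2^d; cut rank r needs r reductions.
2_0(51) = 51
2_1(51) = 2^51 = 2251799813685248
Cut-free depth bound = 2251799813685248

2251799813685248


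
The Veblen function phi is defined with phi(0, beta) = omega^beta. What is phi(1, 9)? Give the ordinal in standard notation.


phi(1, 9):
phi(1, beta) = epsilon_beta (the beta-th epsilon number).
phi(1, 9) = epsilon_9

epsilon_9


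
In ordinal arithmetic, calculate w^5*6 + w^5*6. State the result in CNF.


Ordinal addition w^5*6 + w^5*6:
Both terms have the same exponent 5.
w^e*c + w^e*d = w^e*(c+d).
Result = w^5*(6+6) = w^5*12

w^5*12


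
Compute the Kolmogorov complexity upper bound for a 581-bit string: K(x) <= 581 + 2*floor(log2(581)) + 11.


floor(log2(581)) = 9
2 * 9 = 18
K(x) <= 581 + 18 + 11 = 610

610


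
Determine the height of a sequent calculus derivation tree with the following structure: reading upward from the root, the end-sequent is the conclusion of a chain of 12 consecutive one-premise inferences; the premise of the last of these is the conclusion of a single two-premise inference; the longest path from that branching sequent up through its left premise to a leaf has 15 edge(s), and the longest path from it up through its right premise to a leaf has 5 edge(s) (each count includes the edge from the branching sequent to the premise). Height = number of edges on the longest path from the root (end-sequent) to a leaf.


Longest path through the left premise: 15 edges (measured from the branching sequent)
Longest path through the right premise: 5 edges
Height of the subtree rooted at the branching sequent: max(15, 5) = 15
The branching sequent sits 12 edges above the root (the chain of one-premise inferences), so height = 15 + 12 = 27

27


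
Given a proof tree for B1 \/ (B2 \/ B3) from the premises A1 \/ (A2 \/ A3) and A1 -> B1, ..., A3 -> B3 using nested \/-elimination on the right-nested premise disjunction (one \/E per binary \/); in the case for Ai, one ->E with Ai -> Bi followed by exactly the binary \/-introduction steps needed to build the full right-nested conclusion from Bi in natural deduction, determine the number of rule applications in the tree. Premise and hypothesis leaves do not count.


Constructive dilemma with 3 branches, all disjunctions right-nested:
- \/E: the premise has 2 binary \/, each eliminated once: 2 nodes.
- ->E: one per case (Ai with Ai -> Bi gives Bi): 3 nodes.
- \/I: in case i < n, Bi needs 1 step to form Bi \/ (B(i+1) \/ ...) and then i-1 steps to prepend B(i-1), ..., B1, i.e. i steps; in case i = n, B3 needs 2 prepend steps.
  \/I total = (1 + 2 + ... + 2) + 2 = 3 + 2 = 5 nodes.
Total = 2 + 3 + 5 = 10

10


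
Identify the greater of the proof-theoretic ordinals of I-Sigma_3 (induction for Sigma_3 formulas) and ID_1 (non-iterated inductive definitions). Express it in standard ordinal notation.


Proof-theoretic ordinal of I-Sigma_3 (induction for Sigma_3 formulas): omega^(omega^(omega^omega))
Proof-theoretic ordinal of ID_1 (non-iterated inductive definitions): psi_0(epsilon_{Omega+1})
Comparing: omega^(omega^(omega^omega)) < psi_0(epsilon_{Omega+1}).
The larger ordinal is psi_0(epsilon_{Omega+1}) (from ID_1 (non-iterated inductive definitions)).

psi_0(epsilon_{Omega+1})


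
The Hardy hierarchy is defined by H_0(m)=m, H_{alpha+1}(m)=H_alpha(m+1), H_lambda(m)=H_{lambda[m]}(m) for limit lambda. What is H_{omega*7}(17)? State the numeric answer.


H_{omega*7}(17):
For the Hardy hierarchy, H_{omega*k}(n) = 2^k * n.
2^7 = 128.
128 * 17 = 2176

2176


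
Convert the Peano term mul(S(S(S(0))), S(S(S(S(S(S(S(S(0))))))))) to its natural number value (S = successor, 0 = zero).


mul(S^3(0), S^8(0)):
S^3(0) = 3
S^8(0) = 8
3 * 8 = 24

24


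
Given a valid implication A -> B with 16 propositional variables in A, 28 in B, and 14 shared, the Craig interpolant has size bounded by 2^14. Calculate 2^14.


Shared atoms = 14
Craig interpolant size bound = 2^14
= 16384

16384


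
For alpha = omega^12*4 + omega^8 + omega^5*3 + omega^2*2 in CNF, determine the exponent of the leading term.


CNF: omega^12*4 + omega^8 + omega^5*3 + omega^2*2
The leading term is omega^12*4, which has exponent 12.

12


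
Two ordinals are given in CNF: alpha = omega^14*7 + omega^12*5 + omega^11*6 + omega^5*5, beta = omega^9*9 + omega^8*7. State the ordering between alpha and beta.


Compare term by term from highest exponent:
alpha = omega^14*7 + omega^12*5 + omega^11*6 + omega^5*5
beta = omega^9*9 + omega^8*7
Term 1: alpha has omega^14*7, beta has omega^9*9
Term 2: alpha has omega^12*5, beta has omega^8*7
Term 3: alpha has omega^11*6, beta has omega^0*0
Term 4: alpha has omega^5*5, beta has omega^0*0
Result: alpha > beta

alpha > beta


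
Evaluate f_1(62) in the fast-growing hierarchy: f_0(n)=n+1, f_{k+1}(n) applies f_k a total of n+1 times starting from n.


f_1(62) = f_0^63(62)
f_0 adds 1 each time, applied 63 times.
f_1(62) = 62 + 63 = 125

125


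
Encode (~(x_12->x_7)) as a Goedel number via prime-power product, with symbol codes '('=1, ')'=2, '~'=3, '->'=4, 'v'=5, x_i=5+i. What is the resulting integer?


Formula: (~(x_12->x_7))
Symbol codes: [1, 3, 1, 17, 4, 12, 2, 2]
Primes: [2, 3, 5, 7, 11, 13, 17, 19]
p_1^1 = 2^1 = 2
p_2^3 = 3^3 = 27
p_3^1 = 5^1 = 5
p_4^17 = 7^17 = 232630513987207
p_5^4 = 11^4 = 14641
p_6^12 = 13^12 = 23298085122481
p_7^2 = 17^2 = 289
p_8^2 = 19^2 = 361
Product = 2235251821092143743072456021373912297010

2235251821092143743072456021373912297010


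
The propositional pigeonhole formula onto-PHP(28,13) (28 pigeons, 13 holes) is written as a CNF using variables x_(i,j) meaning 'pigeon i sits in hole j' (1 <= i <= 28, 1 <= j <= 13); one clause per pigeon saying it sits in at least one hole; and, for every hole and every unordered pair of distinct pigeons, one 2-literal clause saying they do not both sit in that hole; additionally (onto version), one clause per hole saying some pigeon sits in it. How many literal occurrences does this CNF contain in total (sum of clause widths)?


onto-PHP(28,13): 28 pigeons, 13 holes, 28*13 = 364 variables.
- pigeon clauses: one per pigeon -> 28 clauses of width 13 -> 364 literals
- hole clauses: 13 holes * C(28,2) = 13 * 378 -> 4914 clauses of width 2 -> 9828 literals
- onto clauses: one per hole -> 13 clauses of width 28 -> 364 literals
Total literal occurrences = 364 + 9828 + 364 = 10556

10556


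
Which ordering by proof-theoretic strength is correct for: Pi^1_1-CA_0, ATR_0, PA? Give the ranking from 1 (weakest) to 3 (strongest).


Ordering by consistency strength:
1. PA
2. ATR_0
3. Pi^1_1-CA_0


Pi^1_1-CA_0=3, ATR_0=2, PA=1


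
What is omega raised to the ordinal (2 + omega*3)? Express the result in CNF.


omega^(2 + omega*3):
In ordinal addition a term is absorbed by a following term of strictly larger exponent: 0 < 1, so 2 + omega*3 = omega*3.
omega raised to a CNF ordinal is a single CNF term: Result = omega^(omega*3)

omega^(omega*3)


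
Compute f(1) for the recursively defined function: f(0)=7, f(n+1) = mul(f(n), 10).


f(0) = 7
f(1) = mul(f(0), 10) = mul(7, 10) = 70


70


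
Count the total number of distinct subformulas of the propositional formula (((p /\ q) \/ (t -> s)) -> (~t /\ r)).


Formula: (((p /\ q) \/ (t -> s)) -> (~t /\ r))
Subformulas found:
  1. q
  2. s
  3. r
  4. t
  5. p
  6. ~t
  7. (p /\ q)
  8. (t -> s)
  9. (~t /\ r)
  10. ((p /\ q) \/ (t -> s))
  11. (((p /\ q) \/ (t -> s)) -> (~t /\ r))
Total distinct subformulas = 11

11


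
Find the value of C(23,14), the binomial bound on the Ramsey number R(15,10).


R(15,10) <= C(15+10-2, 15-1) = C(23, 14)
C(23, 14) = 23! / (14! * 9!)
= 817190

817190


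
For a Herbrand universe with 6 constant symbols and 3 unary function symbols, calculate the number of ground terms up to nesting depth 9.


Herbrand terms by depth:
Depth 0: 6 constants
Depth 1: 18 new terms (running total: 24)
Depth 2: 54 new terms (running total: 78)
Depth 3: 162 new terms (running total: 240)
Depth 4: 486 new terms (running total: 726)
Depth 5: 1458 new terms (running total: 2184)
Depth 6: 4374 new terms (running total: 6558)
Depth 7: 13122 new terms (running total: 19680)
Depth 8: 39366 new terms (running total: 59046)
Depth 9: 118098 new terms (running total: 177144)
Total distinct ground terms = 177144

177144


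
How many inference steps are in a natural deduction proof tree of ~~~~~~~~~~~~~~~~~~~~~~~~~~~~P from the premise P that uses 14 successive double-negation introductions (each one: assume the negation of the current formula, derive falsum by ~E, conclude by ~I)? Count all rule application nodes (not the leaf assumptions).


Each double-negation introduction (from C infer ~~C) uses 2 inference nodes: one ~E (C and ~C give falsum) and one ~I (discharge ~C).
14 double negations = 14 * 2 = 28 inference nodes.

28


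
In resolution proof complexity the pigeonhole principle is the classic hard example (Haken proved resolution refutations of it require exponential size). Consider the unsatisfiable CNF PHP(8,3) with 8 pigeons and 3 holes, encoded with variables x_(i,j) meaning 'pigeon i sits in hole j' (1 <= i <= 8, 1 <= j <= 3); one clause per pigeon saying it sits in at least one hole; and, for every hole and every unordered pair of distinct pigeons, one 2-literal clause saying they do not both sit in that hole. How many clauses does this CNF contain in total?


PHP(8,3): 8 pigeons, 3 holes, 8*3 = 24 variables.
- pigeon clauses: one per pigeon -> 8 clauses
- hole clauses: 3 holes * C(8,2) = 3 * 28 -> 84 clauses
Total clauses = 8 + 84 = 92

92


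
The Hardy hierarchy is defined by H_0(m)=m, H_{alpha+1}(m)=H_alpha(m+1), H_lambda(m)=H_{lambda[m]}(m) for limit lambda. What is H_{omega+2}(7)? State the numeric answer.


H_{omega+2}(7):
Unwind the 2 successor steps: H_{omega+2}(7) = H_omega(7+2) = H_omega(9).
H_omega(m) = H_m(m) = m + m = 2m.
Result = 2 * 9 = 18

18


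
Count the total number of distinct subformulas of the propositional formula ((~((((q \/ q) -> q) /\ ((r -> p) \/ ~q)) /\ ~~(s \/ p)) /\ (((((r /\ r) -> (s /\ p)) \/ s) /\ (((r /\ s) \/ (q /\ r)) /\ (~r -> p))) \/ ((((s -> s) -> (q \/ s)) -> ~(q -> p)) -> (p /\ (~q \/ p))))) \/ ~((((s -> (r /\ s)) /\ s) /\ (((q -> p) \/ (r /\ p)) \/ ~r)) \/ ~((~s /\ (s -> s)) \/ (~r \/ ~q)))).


Formula: ((~((((q \/ q) -> q) /\ ((r -> p) \/ ~q)) /\ ~~(s \/ p)) /\ (((((r /\ r) -> (s /\ p)) \/ s) /\ (((r /\ s) \/ (q /\ r)) /\ (~r -> p))) \/ ((((s -> s) -> (q \/ s)) -> ~(q -> p)) -> (p /\ (~q \/ p))))) \/ ~((((s -> (r /\ s)) /\ s) /\ (((q -> p) \/ (r /\ p)) \/ ~r)) \/ ~((~s /\ (s -> s)) \/ (~r \/ ~q))))
Subformulas found:
  1. r
  2. p
  3. q
  4. s
  5. ~s
  6. ~r
  7. ~q
  8. (r /\ p)
  9. (r -> p)
  10. (q -> p)
  11. (r /\ s)
  12. (s -> s)
  13. (q \/ s)
  14. (s /\ p)
  15. (q /\ r)
  16. (r /\ r)
  17. (s \/ p)
  18. (q \/ q)
  19. (~r -> p)
  20. ~(q -> p)
  21. ~(s \/ p)
  22. (~q \/ p)
  23. ~~(s \/ p)
  24. (~r \/ ~q)
  25. (s -> (r /\ s))
  26. ((q \/ q) -> q)
  27. ((r -> p) \/ ~q)
  28. (~s /\ (s -> s))
  29. (p /\ (~q \/ p))
  30. ((s -> s) -> (q \/ s))
  31. ((q -> p) \/ (r /\ p))
  32. ((s -> (r /\ s)) /\ s)
  33. ((r /\ r) -> (s /\ p))
  34. ((r /\ s) \/ (q /\ r))
  35. (((r /\ r) -> (s /\ p)) \/ s)
  36. (((q -> p) \/ (r /\ p)) \/ ~r)
  37. ((~s /\ (s -> s)) \/ (~r \/ ~q))
  38. ~((~s /\ (s -> s)) \/ (~r \/ ~q))
  39. (((q \/ q) -> q) /\ ((r -> p) \/ ~q))
  40. (((r /\ s) \/ (q /\ r)) /\ (~r -> p))
  41. (((s -> s) -> (q \/ s)) -> ~(q -> p))
  42. ((((q \/ q) -> q) /\ ((r -> p) \/ ~q)) /\ ~~(s \/ p))
  43. ~((((q \/ q) -> q) /\ ((r -> p) \/ ~q)) /\ ~~(s \/ p))
  44. (((s -> (r /\ s)) /\ s) /\ (((q -> p) \/ (r /\ p)) \/ ~r))
  45. ((((s -> s) -> (q \/ s)) -> ~(q -> p)) -> (p /\ (~q \/ p)))
  46. ((((r /\ r) -> (s /\ p)) \/ s) /\ (((r /\ s) \/ (q /\ r)) /\ (~r -> p)))
  47. ((((s -> (r /\ s)) /\ s) /\ (((q -> p) \/ (r /\ p)) \/ ~r)) \/ ~((~s /\ (s -> s)) \/ (~r \/ ~q)))
  48. ~((((s -> (r /\ s)) /\ s) /\ (((q -> p) \/ (r /\ p)) \/ ~r)) \/ ~((~s /\ (s -> s)) \/ (~r \/ ~q)))
  49. (((((r /\ r) -> (s /\ p)) \/ s) /\ (((r /\ s) \/ (q /\ r)) /\ (~r -> p))) \/ ((((s -> s) -> (q \/ s)) -> ~(q -> p)) -> (p /\ (~q \/ p))))
  50. (~((((q \/ q) -> q) /\ ((r -> p) \/ ~q)) /\ ~~(s \/ p)) /\ (((((r /\ r) -> (s /\ p)) \/ s) /\ (((r /\ s) \/ (q /\ r)) /\ (~r -> p))) \/ ((((s -> s) -> (q \/ s)) -> ~(q -> p)) -> (p /\ (~q \/ p)))))
  51. ((~((((q \/ q) -> q) /\ ((r -> p) \/ ~q)) /\ ~~(s \/ p)) /\ (((((r /\ r) -> (s /\ p)) \/ s) /\ (((r /\ s) \/ (q /\ r)) /\ (~r -> p))) \/ ((((s -> s) -> (q \/ s)) -> ~(q -> p)) -> (p /\ (~q \/ p))))) \/ ~((((s -> (r /\ s)) /\ s) /\ (((q -> p) \/ (r /\ p)) \/ ~r)) \/ ~((~s /\ (s -> s)) \/ (~r \/ ~q))))
Total distinct subformulas = 51

51


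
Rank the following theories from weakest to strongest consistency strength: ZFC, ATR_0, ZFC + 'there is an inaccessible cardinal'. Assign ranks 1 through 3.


Ordering by consistency strength:
1. ATR_0
2. ZFC
3. ZFC + 'there is an inaccessible cardinal'


ZFC=2, ATR_0=1, ZFC + 'there is an inaccessible cardinal'=3


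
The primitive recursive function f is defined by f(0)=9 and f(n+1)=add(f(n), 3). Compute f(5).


f(0) = 9
f(1) = add(f(0), 3) = add(9, 3) = 12
f(2) = add(f(1), 3) = add(12, 3) = 15
f(3) = add(f(2), 3) = add(15, 3) = 18
f(4) = add(f(3), 3) = add(18, 3) = 21
f(5) = add(f(4), 3) = add(21, 3) = 24


24


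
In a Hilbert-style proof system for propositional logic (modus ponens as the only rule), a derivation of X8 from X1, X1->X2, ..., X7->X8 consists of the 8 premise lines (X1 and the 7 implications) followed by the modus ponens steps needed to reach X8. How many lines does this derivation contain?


We have 8 premise lines: X1 and 7 implications.
Each implication is detached once by MP, giving 7 MP lines.
8 premise lines + 7 MP lines = 15 total lines.

15


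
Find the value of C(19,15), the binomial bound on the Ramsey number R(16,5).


R(16,5) <= C(16+5-2, 16-1) = C(19, 15)
C(19, 15) = 19! / (15! * 4!)
= 3876

3876


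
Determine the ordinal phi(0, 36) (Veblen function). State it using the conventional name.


phi(0, 36):
phi(0, beta) = omega^beta by definition.
phi(0, 36) = omega^36

omega^36


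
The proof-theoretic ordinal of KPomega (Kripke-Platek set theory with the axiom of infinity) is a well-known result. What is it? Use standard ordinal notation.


The proof-theoretic ordinal of KPomega (Kripke-Platek set theory with the axiom of infinity) is a standard result in ordinal analysis.
This ordinal is the supremum of order types of primitive recursive well-orderings
that the theory can prove to be well-ordered.
For KPomega (Kripke-Platek set theory with the axiom of infinity), the proof-theoretic ordinal is psi_0(epsilon_{Omega+1}).

psi_0(epsilon_{Omega+1})


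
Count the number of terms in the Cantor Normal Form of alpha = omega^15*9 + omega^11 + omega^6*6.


CNF: omega^15*9 + omega^11 + omega^6*6
Count the summands separated by '+':
  term 1: omega^15*9
  term 2: omega^11
  term 3: omega^6*6
Total terms = 3

3


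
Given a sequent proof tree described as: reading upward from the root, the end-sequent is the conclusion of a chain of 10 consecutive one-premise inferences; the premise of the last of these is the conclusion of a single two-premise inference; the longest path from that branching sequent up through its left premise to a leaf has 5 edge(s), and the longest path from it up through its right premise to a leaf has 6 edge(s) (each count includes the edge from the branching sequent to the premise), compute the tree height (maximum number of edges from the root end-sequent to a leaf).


Longest path through the left premise: 5 edges (measured from the branching sequent)
Longest path through the right premise: 6 edges
Height of the subtree rooted at the branching sequent: max(5, 6) = 6
The branching sequent sits 10 edges above the root (the chain of one-premise inferences), so height = 6 + 10 = 16

16


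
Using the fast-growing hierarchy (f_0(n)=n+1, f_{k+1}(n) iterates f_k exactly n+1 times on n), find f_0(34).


f_0(34) = 34 + 1 = 35

35


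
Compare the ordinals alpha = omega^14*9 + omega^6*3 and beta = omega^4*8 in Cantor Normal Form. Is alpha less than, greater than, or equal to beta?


Compare term by term from highest exponent:
alpha = omega^14*9 + omega^6*3
beta = omega^4*8
Term 1: alpha has omega^14*9, beta has omega^4*8
Term 2: alpha has omega^6*3, beta has omega^0*0
Result: alpha > beta

alpha > beta


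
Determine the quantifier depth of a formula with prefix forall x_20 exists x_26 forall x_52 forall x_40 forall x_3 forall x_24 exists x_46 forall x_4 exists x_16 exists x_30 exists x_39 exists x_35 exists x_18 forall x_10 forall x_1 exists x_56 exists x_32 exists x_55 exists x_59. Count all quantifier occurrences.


Quantifier prefix has 19 quantifier symbols.
Quantifier depth = 19

19


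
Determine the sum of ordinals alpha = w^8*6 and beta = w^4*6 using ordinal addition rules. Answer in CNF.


Ordinal addition w^8*6 + w^4*6:
Leading exponent of alpha (8) > leading exponent of beta (4).
Since alpha's term has higher exponent than beta's leading term,
the sum is simply alpha followed by beta.
Result = w^8*6 + w^4*6

w^8*6 + w^4*6


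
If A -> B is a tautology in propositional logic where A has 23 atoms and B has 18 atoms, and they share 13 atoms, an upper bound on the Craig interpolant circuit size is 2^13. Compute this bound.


Shared atoms = 13
Craig interpolant size bound = 2^13
= 8192

8192


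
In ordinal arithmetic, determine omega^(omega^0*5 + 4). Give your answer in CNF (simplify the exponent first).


omega^(omega^0*5 + 4):
omega^0 = 1, so the exponent is 5 + 4 = 9 (finite ordinal addition).
Result = omega^9, already a single CNF term.

omega^9


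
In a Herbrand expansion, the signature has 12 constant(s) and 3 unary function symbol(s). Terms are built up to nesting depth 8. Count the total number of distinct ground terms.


Herbrand terms by depth:
Depth 0: 12 constants
Depth 1: 36 new terms (running total: 48)
Depth 2: 108 new terms (running total: 156)
Depth 3: 324 new terms (running total: 480)
Depth 4: 972 new terms (running total: 1452)
Depth 5: 2916 new terms (running total: 4368)
Depth 6: 8748 new terms (running total: 13116)
Depth 7: 26244 new terms (running total: 39360)
Depth 8: 78732 new terms (running total: 118092)
Total distinct ground terms = 118092

118092


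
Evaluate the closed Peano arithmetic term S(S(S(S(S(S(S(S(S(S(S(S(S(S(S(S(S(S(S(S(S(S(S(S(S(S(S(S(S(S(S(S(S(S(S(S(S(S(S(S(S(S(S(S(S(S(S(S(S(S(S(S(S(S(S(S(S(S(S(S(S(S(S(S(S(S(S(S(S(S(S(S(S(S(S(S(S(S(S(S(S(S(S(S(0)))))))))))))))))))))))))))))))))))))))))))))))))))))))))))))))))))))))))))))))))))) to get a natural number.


Counting successors applied to 0:
84 applications of S to 0 = 84

84


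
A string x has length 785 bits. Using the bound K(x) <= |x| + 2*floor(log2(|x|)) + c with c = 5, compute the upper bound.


floor(log2(785)) = 9
2 * 9 = 18
K(x) <= 785 + 18 + 5 = 808

808


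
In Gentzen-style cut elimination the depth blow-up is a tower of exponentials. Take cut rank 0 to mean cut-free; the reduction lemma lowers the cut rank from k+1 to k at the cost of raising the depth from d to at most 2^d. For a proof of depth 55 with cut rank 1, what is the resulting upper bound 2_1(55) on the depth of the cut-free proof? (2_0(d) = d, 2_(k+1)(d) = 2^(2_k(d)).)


Each rank reduction sends depth d to at most 2^d; cut rank r needs r reductions.
2_0(55) = 55
2_1(55) = 2^55 = 36028797018963968
Cut-free depth bound = 36028797018963968

36028797018963968


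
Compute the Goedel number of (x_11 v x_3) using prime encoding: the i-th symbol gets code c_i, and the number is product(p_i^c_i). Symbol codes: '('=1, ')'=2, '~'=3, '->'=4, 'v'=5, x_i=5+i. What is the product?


Formula: (x_11 v x_3)
Symbol codes: [1, 16, 5, 8, 2]
Primes: [2, 3, 5, 7, 11]
p_1^1 = 2^1 = 2
p_2^16 = 3^16 = 43046721
p_3^5 = 5^5 = 3125
p_4^8 = 7^8 = 5764801
p_5^2 = 11^2 = 121
Product = 187667808827312756250

187667808827312756250
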